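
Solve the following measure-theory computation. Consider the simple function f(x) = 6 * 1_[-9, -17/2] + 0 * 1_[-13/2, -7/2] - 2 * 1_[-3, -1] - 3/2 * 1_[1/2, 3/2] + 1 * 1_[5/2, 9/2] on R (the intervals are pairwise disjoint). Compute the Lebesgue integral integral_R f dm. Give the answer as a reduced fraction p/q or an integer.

For a simple function f = sum_i c_i * 1_{A_i} with disjoint A_i,
  integral f dm = sum_i c_i * m(A_i).
Lengths of the A_i:
  m(A_1) = -17/2 - (-9) = 1/2.
  m(A_2) = -7/2 - (-13/2) = 3.
  m(A_3) = -1 - (-3) = 2.
  m(A_4) = 3/2 - 1/2 = 1.
  m(A_5) = 9/2 - 5/2 = 2.
Contributions c_i * m(A_i):
  (6) * (1/2) = 3.
  (0) * (3) = 0.
  (-2) * (2) = -4.
  (-3/2) * (1) = -3/2.
  (1) * (2) = 2.
Total: 3 + 0 - 4 - 3/2 + 2 = -1/2.

-1/2


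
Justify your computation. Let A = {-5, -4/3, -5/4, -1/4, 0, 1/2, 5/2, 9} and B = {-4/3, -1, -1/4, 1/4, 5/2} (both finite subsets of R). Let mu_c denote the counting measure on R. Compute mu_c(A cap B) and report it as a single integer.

Counting measure on a finite set equals cardinality. mu_c(A cap B) = |A cap B| (elements appearing in both).
Enumerating the elements of A that also lie in B gives 3 element(s).
So mu_c(A cap B) = 3.

3


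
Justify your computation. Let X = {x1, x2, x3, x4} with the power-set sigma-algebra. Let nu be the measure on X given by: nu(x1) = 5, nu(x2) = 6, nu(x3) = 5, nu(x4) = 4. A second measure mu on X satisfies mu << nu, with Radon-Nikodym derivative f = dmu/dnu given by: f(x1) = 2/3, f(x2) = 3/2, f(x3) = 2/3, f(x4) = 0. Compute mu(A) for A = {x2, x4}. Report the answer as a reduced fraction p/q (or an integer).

By the defining property of the Radon-Nikodym derivative, for every measurable set A,
  mu(A) = integral_A f dnu.
Since nu is a discrete measure concentrated on the atoms of X, the integral over A reduces to the sum
  mu(A) = sum_{x in A} f(x) * nu({x}).
Computing each term:
  x2: f(x2) * nu(x2) = 3/2 * 6 = 9.
  x4: f(x4) * nu(x4) = 0 * 4 = 0.
Summing: mu(A) = 9 + 0 = 9.

9


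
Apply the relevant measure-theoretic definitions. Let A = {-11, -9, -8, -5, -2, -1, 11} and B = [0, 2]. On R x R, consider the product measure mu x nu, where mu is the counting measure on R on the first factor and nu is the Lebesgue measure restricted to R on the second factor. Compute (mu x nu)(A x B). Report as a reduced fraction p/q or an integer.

For a measurable rectangle A x B, the product measure satisfies
  (mu x nu)(A x B) = mu(A) * nu(B).
  mu(A) = 7.
  nu(B) = 2.
  (mu x nu)(A x B) = 7 * 2 = 14.

14


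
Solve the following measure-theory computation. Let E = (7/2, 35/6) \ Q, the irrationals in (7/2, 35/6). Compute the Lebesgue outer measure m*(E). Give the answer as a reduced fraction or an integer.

The interval I = (7/2, 35/6) has m(I) = 35/6 - 7/2 = 7/3 (endpoints are measure-zero, so open/closed/half-open agree). Write I = (I cap Q) u (I \ Q). The rationals in I are countable, so m*(I cap Q) = 0 (cover each rational by intervals whose total length is arbitrarily small). By countable subadditivity m*(I) <= m*(I cap Q) + m*(I \ Q), hence m*(I \ Q) >= m(I) = 7/3. The reverse inequality m*(I \ Q) <= m*(I) = 7/3 is trivial since (I \ Q) is a subset of I. Therefore m*(I \ Q) = 7/3.

7/3


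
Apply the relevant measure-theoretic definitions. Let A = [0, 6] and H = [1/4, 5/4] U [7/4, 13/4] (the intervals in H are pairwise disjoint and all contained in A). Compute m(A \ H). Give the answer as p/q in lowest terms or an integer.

The ambient interval has length m(A) = 6 - 0 = 6.
Since the holes are disjoint and sit inside A, by finite additivity
  m(H) = sum_i (b_i - a_i), and m(A \ H) = m(A) - m(H).
Computing the hole measures:
  m(H_1) = 5/4 - 1/4 = 1.
  m(H_2) = 13/4 - 7/4 = 3/2.
Summed: m(H) = 1 + 3/2 = 5/2.
So m(A \ H) = 6 - 5/2 = 7/2.

7/2


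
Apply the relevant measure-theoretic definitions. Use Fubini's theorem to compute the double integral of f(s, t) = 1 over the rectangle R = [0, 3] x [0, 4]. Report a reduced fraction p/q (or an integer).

f(s, t) is a tensor product of a function of s and a function of t, and both factors are bounded continuous (hence Lebesgue integrable) on the rectangle, so Fubini's theorem applies:
  integral_R f d(m x m) = (integral_a1^b1 1 ds) * (integral_a2^b2 1 dt).
Inner integral in s: integral_{0}^{3} 1 ds = (3^1 - 0^1)/1
  = 3.
Inner integral in t: integral_{0}^{4} 1 dt = (4^1 - 0^1)/1
  = 4.
Product: (3) * (4) = 12.

12


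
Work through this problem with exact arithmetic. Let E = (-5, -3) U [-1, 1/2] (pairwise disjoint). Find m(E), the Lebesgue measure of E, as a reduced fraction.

For pairwise disjoint intervals, m(union_i I_i) = sum_i m(I_i),
and m is invariant under swapping open/closed endpoints (single points have measure 0).
So m(E) = sum_i (b_i - a_i).
  I_1 has length -3 - (-5) = 2.
  I_2 has length 1/2 - (-1) = 3/2.
Summing:
  m(E) = 2 + 3/2 = 7/2.

7/2


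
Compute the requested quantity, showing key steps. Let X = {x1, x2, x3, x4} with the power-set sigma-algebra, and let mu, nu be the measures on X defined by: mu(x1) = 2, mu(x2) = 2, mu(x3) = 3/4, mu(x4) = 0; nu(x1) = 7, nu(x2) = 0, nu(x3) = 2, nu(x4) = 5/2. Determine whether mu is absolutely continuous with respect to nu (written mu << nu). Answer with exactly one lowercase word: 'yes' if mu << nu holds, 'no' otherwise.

mu << nu means: every nu-null measurable set is also mu-null; equivalently, for every atom x, if nu({x}) = 0 then mu({x}) = 0.
Checking each atom:
  x1: nu = 7 > 0 -> no constraint.
  x2: nu = 0, mu = 2 > 0 -> violates mu << nu.
  x3: nu = 2 > 0 -> no constraint.
  x4: nu = 5/2 > 0 -> no constraint.
The atom(s) x2 violate the condition (nu = 0 but mu > 0). Therefore mu is NOT absolutely continuous w.r.t. nu.

no


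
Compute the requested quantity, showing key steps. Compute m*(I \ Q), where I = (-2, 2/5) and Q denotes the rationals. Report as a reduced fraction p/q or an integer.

The interval I = (-2, 2/5) has m(I) = 2/5 - (-2) = 12/5 (endpoints are measure-zero, so open/closed/half-open agree). Write I = (I cap Q) u (I \ Q). The rationals in I are countable, so m*(I cap Q) = 0 (cover each rational by intervals whose total length is arbitrarily small). By countable subadditivity m*(I) <= m*(I cap Q) + m*(I \ Q), hence m*(I \ Q) >= m(I) = 12/5. The reverse inequality m*(I \ Q) <= m*(I) = 12/5 is trivial since (I \ Q) is a subset of I. Therefore m*(I \ Q) = 12/5.

12/5


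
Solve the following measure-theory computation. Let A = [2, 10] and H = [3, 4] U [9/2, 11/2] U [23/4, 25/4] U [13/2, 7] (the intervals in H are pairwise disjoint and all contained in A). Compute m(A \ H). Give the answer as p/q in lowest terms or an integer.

The ambient interval has length m(A) = 10 - 2 = 8.
Since the holes are disjoint and sit inside A, by finite additivity
  m(H) = sum_i (b_i - a_i), and m(A \ H) = m(A) - m(H).
Computing the hole measures:
  m(H_1) = 4 - 3 = 1.
  m(H_2) = 11/2 - 9/2 = 1.
  m(H_3) = 25/4 - 23/4 = 1/2.
  m(H_4) = 7 - 13/2 = 1/2.
Summed: m(H) = 1 + 1 + 1/2 + 1/2 = 3.
So m(A \ H) = 8 - 3 = 5.

5


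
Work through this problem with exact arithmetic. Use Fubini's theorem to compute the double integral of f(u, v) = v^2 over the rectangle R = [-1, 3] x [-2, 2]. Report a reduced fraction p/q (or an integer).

f(u, v) is a tensor product of a function of u and a function of v, and both factors are bounded continuous (hence Lebesgue integrable) on the rectangle, so Fubini's theorem applies:
  integral_R f d(m x m) = (integral_a1^b1 1 du) * (integral_a2^b2 v^2 dv).
Inner integral in u: integral_{-1}^{3} 1 du = (3^1 - (-1)^1)/1
  = 4.
Inner integral in v: integral_{-2}^{2} v^2 dv = (2^3 - (-2)^3)/3
  = 16/3.
Product: (4) * (16/3) = 64/3.

64/3


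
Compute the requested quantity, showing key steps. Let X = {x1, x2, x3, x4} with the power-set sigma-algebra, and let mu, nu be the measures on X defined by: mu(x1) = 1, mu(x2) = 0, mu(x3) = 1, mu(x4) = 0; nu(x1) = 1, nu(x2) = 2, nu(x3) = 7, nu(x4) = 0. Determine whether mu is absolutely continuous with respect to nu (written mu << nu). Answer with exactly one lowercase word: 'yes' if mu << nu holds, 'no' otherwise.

mu << nu means: every nu-null measurable set is also mu-null; equivalently, for every atom x, if nu({x}) = 0 then mu({x}) = 0.
Checking each atom:
  x1: nu = 1 > 0 -> no constraint.
  x2: nu = 2 > 0 -> no constraint.
  x3: nu = 7 > 0 -> no constraint.
  x4: nu = 0, mu = 0 -> consistent with mu << nu.
No atom violates the condition. Therefore mu << nu.

yes


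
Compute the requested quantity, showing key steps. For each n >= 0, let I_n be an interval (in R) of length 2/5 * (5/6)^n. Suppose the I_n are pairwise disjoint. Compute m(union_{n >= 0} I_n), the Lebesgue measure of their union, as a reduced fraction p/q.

By countable additivity of the Lebesgue measure on pairwise disjoint measurable sets,
  m(union_{n >= 0} I_n) = sum_{n >= 0} m(I_n) = sum_{n >= 0} a * r^n,
  with a = 2/5 and r = 5/6.
Since 0 < r = 5/6 < 1, the geometric series converges:
  sum_{n >= 0} a * r^n = a / (1 - r).
  = 2/5 / (1 - 5/6)
  = 2/5 / (1/6)
  = 12/5.

12/5


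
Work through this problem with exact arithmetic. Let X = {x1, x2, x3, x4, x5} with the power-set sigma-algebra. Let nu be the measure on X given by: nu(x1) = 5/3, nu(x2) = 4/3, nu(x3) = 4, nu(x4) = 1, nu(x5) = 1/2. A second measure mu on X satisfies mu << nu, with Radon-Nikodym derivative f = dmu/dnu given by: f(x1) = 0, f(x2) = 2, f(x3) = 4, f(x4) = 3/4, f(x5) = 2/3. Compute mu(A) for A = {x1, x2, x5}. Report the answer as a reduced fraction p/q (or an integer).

By the defining property of the Radon-Nikodym derivative, for every measurable set A,
  mu(A) = integral_A f dnu.
Since nu is a discrete measure concentrated on the atoms of X, the integral over A reduces to the sum
  mu(A) = sum_{x in A} f(x) * nu({x}).
Computing each term:
  x1: f(x1) * nu(x1) = 0 * 5/3 = 0.
  x2: f(x2) * nu(x2) = 2 * 4/3 = 8/3.
  x5: f(x5) * nu(x5) = 2/3 * 1/2 = 1/3.
Summing: mu(A) = 0 + 8/3 + 1/3 = 3.

3


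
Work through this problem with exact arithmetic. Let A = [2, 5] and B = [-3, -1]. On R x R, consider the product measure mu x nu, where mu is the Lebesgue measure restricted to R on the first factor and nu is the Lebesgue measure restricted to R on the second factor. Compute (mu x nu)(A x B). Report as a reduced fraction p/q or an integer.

For a measurable rectangle A x B, the product measure satisfies
  (mu x nu)(A x B) = mu(A) * nu(B).
  mu(A) = 3.
  nu(B) = 2.
  (mu x nu)(A x B) = 3 * 2 = 6.

6


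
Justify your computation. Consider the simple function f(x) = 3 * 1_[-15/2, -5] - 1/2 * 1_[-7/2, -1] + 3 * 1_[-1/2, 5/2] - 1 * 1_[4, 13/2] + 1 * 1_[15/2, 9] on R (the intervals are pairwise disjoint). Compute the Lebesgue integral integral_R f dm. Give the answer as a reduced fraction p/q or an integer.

For a simple function f = sum_i c_i * 1_{A_i} with disjoint A_i,
  integral f dm = sum_i c_i * m(A_i).
Lengths of the A_i:
  m(A_1) = -5 - (-15/2) = 5/2.
  m(A_2) = -1 - (-7/2) = 5/2.
  m(A_3) = 5/2 - (-1/2) = 3.
  m(A_4) = 13/2 - 4 = 5/2.
  m(A_5) = 9 - 15/2 = 3/2.
Contributions c_i * m(A_i):
  (3) * (5/2) = 15/2.
  (-1/2) * (5/2) = -5/4.
  (3) * (3) = 9.
  (-1) * (5/2) = -5/2.
  (1) * (3/2) = 3/2.
Total: 15/2 - 5/4 + 9 - 5/2 + 3/2 = 57/4.

57/4


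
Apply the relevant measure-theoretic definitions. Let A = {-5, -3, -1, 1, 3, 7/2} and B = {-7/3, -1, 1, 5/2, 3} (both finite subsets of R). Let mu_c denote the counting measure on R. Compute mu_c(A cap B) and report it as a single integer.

Counting measure on a finite set equals cardinality. mu_c(A cap B) = |A cap B| (elements appearing in both).
Enumerating the elements of A that also lie in B gives 3 element(s).
So mu_c(A cap B) = 3.

3


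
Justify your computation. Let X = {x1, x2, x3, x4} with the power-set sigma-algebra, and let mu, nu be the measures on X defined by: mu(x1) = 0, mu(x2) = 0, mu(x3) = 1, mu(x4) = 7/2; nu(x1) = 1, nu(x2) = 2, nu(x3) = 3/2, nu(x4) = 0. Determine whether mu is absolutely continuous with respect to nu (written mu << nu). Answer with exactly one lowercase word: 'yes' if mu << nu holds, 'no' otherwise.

mu << nu means: every nu-null measurable set is also mu-null; equivalently, for every atom x, if nu({x}) = 0 then mu({x}) = 0.
Checking each atom:
  x1: nu = 1 > 0 -> no constraint.
  x2: nu = 2 > 0 -> no constraint.
  x3: nu = 3/2 > 0 -> no constraint.
  x4: nu = 0, mu = 7/2 > 0 -> violates mu << nu.
The atom(s) x4 violate the condition (nu = 0 but mu > 0). Therefore mu is NOT absolutely continuous w.r.t. nu.

no


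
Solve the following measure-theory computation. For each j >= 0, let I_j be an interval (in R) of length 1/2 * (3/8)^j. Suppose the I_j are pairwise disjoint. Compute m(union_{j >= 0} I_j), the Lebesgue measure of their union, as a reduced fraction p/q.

By countable additivity of the Lebesgue measure on pairwise disjoint measurable sets,
  m(union_{j >= 0} I_j) = sum_{j >= 0} m(I_j) = sum_{j >= 0} a * r^j,
  with a = 1/2 and r = 3/8.
Since 0 < r = 3/8 < 1, the geometric series converges:
  sum_{j >= 0} a * r^j = a / (1 - r).
  = 1/2 / (1 - 3/8)
  = 1/2 / (5/8)
  = 4/5.

4/5


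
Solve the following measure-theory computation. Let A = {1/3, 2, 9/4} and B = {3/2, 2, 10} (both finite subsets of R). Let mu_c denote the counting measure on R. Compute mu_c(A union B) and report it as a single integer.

Counting measure on a finite set equals cardinality. By inclusion-exclusion, |A union B| = |A| + |B| - |A cap B|.
|A| = 3, |B| = 3, |A cap B| = 1.
So mu_c(A union B) = 3 + 3 - 1 = 5.

5


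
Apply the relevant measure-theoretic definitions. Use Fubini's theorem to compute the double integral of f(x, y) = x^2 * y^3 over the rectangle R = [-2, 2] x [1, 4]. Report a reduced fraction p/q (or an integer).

f(x, y) is a tensor product of a function of x and a function of y, and both factors are bounded continuous (hence Lebesgue integrable) on the rectangle, so Fubini's theorem applies:
  integral_R f d(m x m) = (integral_a1^b1 x^2 dx) * (integral_a2^b2 y^3 dy).
Inner integral in x: integral_{-2}^{2} x^2 dx = (2^3 - (-2)^3)/3
  = 16/3.
Inner integral in y: integral_{1}^{4} y^3 dy = (4^4 - 1^4)/4
  = 255/4.
Product: (16/3) * (255/4) = 340.

340


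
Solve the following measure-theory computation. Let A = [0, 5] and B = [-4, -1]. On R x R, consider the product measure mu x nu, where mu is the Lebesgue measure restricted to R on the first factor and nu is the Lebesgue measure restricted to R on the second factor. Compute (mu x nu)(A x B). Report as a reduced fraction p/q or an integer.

For a measurable rectangle A x B, the product measure satisfies
  (mu x nu)(A x B) = mu(A) * nu(B).
  mu(A) = 5.
  nu(B) = 3.
  (mu x nu)(A x B) = 5 * 3 = 15.

15


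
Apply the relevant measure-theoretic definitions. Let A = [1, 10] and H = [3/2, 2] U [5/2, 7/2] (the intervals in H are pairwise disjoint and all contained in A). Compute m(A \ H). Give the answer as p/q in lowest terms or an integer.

The ambient interval has length m(A) = 10 - 1 = 9.
Since the holes are disjoint and sit inside A, by finite additivity
  m(H) = sum_i (b_i - a_i), and m(A \ H) = m(A) - m(H).
Computing the hole measures:
  m(H_1) = 2 - 3/2 = 1/2.
  m(H_2) = 7/2 - 5/2 = 1.
Summed: m(H) = 1/2 + 1 = 3/2.
So m(A \ H) = 9 - 3/2 = 15/2.

15/2


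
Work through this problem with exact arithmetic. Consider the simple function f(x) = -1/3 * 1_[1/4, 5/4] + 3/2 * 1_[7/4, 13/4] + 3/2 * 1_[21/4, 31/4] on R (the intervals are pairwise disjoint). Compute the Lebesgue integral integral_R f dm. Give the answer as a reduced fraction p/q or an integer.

For a simple function f = sum_i c_i * 1_{A_i} with disjoint A_i,
  integral f dm = sum_i c_i * m(A_i).
Lengths of the A_i:
  m(A_1) = 5/4 - 1/4 = 1.
  m(A_2) = 13/4 - 7/4 = 3/2.
  m(A_3) = 31/4 - 21/4 = 5/2.
Contributions c_i * m(A_i):
  (-1/3) * (1) = -1/3.
  (3/2) * (3/2) = 9/4.
  (3/2) * (5/2) = 15/4.
Total: -1/3 + 9/4 + 15/4 = 17/3.

17/3


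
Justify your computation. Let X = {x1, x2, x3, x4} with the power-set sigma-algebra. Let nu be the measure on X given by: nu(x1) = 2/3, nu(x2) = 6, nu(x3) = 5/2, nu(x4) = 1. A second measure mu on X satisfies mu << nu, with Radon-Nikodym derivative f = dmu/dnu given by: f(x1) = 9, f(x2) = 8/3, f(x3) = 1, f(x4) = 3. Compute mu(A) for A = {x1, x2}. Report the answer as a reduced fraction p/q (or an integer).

By the defining property of the Radon-Nikodym derivative, for every measurable set A,
  mu(A) = integral_A f dnu.
Since nu is a discrete measure concentrated on the atoms of X, the integral over A reduces to the sum
  mu(A) = sum_{x in A} f(x) * nu({x}).
Computing each term:
  x1: f(x1) * nu(x1) = 9 * 2/3 = 6.
  x2: f(x2) * nu(x2) = 8/3 * 6 = 16.
Summing: mu(A) = 6 + 16 = 22.

22


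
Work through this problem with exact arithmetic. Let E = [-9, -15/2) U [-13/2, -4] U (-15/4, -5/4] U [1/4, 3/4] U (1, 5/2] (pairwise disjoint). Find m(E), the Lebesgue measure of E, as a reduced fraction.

For pairwise disjoint intervals, m(union_i I_i) = sum_i m(I_i),
and m is invariant under swapping open/closed endpoints (single points have measure 0).
So m(E) = sum_i (b_i - a_i).
  I_1 has length -15/2 - (-9) = 3/2.
  I_2 has length -4 - (-13/2) = 5/2.
  I_3 has length -5/4 - (-15/4) = 5/2.
  I_4 has length 3/4 - 1/4 = 1/2.
  I_5 has length 5/2 - 1 = 3/2.
Summing:
  m(E) = 3/2 + 5/2 + 5/2 + 1/2 + 3/2 = 17/2.

17/2


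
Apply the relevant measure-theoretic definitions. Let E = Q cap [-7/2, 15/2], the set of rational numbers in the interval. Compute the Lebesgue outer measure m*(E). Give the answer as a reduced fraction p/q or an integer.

Q cap [-7/2, 15/2] is countable; list its elements as q_1, q_2, ... . Fix eps > 0 and cover the k-th point by an interval of length eps * 2^(-k). The cover has total length eps * sum_{k>=1} 2^(-k) = eps, so by definition of outer measure m*(Q cap [-7/2, 15/2]) <= eps. Since eps was arbitrary and m* >= 0, the outer measure is 0.

0


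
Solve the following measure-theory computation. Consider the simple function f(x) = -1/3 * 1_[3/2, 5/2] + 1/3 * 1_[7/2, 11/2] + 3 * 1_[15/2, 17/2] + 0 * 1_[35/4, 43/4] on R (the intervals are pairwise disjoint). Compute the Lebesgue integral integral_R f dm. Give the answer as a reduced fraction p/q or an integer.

For a simple function f = sum_i c_i * 1_{A_i} with disjoint A_i,
  integral f dm = sum_i c_i * m(A_i).
Lengths of the A_i:
  m(A_1) = 5/2 - 3/2 = 1.
  m(A_2) = 11/2 - 7/2 = 2.
  m(A_3) = 17/2 - 15/2 = 1.
  m(A_4) = 43/4 - 35/4 = 2.
Contributions c_i * m(A_i):
  (-1/3) * (1) = -1/3.
  (1/3) * (2) = 2/3.
  (3) * (1) = 3.
  (0) * (2) = 0.
Total: -1/3 + 2/3 + 3 + 0 = 10/3.

10/3


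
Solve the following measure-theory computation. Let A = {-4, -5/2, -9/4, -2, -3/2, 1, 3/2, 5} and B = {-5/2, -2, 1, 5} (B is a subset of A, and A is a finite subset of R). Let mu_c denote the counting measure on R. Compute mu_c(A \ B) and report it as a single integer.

Counting measure assigns mu_c(E) = |E| (number of elements) when E is finite. For B subset A, A \ B is the set of elements of A not in B, so |A \ B| = |A| - |B|.
|A| = 8, |B| = 4, so mu_c(A \ B) = 8 - 4 = 4.

4


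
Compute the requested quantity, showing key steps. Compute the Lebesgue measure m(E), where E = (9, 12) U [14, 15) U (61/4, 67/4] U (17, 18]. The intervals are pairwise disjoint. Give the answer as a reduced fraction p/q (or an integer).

For pairwise disjoint intervals, m(union_i I_i) = sum_i m(I_i),
and m is invariant under swapping open/closed endpoints (single points have measure 0).
So m(E) = sum_i (b_i - a_i).
  I_1 has length 12 - 9 = 3.
  I_2 has length 15 - 14 = 1.
  I_3 has length 67/4 - 61/4 = 3/2.
  I_4 has length 18 - 17 = 1.
Summing:
  m(E) = 3 + 1 + 3/2 + 1 = 13/2.

13/2


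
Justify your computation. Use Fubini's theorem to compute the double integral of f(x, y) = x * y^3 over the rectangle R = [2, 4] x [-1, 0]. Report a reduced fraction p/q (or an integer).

f(x, y) is a tensor product of a function of x and a function of y, and both factors are bounded continuous (hence Lebesgue integrable) on the rectangle, so Fubini's theorem applies:
  integral_R f d(m x m) = (integral_a1^b1 x dx) * (integral_a2^b2 y^3 dy).
Inner integral in x: integral_{2}^{4} x dx = (4^2 - 2^2)/2
  = 6.
Inner integral in y: integral_{-1}^{0} y^3 dy = (0^4 - (-1)^4)/4
  = -1/4.
Product: (6) * (-1/4) = -3/2.

-3/2


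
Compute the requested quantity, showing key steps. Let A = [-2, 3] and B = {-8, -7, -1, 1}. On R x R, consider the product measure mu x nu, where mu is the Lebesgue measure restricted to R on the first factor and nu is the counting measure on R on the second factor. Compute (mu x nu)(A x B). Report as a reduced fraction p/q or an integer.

For a measurable rectangle A x B, the product measure satisfies
  (mu x nu)(A x B) = mu(A) * nu(B).
  mu(A) = 5.
  nu(B) = 4.
  (mu x nu)(A x B) = 5 * 4 = 20.

20


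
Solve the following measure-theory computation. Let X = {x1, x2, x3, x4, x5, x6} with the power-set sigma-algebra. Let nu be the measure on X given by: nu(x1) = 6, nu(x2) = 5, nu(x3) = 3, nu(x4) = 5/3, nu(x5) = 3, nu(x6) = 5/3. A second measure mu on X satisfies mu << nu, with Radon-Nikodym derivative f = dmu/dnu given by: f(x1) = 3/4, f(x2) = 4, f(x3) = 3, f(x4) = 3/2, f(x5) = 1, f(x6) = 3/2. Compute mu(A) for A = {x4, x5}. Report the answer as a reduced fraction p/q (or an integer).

By the defining property of the Radon-Nikodym derivative, for every measurable set A,
  mu(A) = integral_A f dnu.
Since nu is a discrete measure concentrated on the atoms of X, the integral over A reduces to the sum
  mu(A) = sum_{x in A} f(x) * nu({x}).
Computing each term:
  x4: f(x4) * nu(x4) = 3/2 * 5/3 = 5/2.
  x5: f(x5) * nu(x5) = 1 * 3 = 3.
Summing: mu(A) = 5/2 + 3 = 11/2.

11/2


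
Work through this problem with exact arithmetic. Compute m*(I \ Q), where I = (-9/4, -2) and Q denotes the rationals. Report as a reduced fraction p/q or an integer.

The interval I = (-9/4, -2) has m(I) = -2 - (-9/4) = 1/4 (endpoints are measure-zero, so open/closed/half-open agree). Write I = (I cap Q) u (I \ Q). The rationals in I are countable, so m*(I cap Q) = 0 (cover each rational by intervals whose total length is arbitrarily small). By countable subadditivity m*(I) <= m*(I cap Q) + m*(I \ Q), hence m*(I \ Q) >= m(I) = 1/4. The reverse inequality m*(I \ Q) <= m*(I) = 1/4 is trivial since (I \ Q) is a subset of I. Therefore m*(I \ Q) = 1/4.

1/4


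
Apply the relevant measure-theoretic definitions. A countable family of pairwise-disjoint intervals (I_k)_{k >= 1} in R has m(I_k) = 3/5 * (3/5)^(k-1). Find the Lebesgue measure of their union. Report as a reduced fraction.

By countable additivity of the Lebesgue measure on pairwise disjoint measurable sets,
  m(union_{k >= 1} I_k) = sum_{k >= 1} m(I_k) = sum_{k >= 1} a * r^(k-1),
  with a = 3/5 and r = 3/5.
Since 0 < r = 3/5 < 1, the geometric series converges:
  sum_{k >= 1} a * r^(k-1) = a / (1 - r).
  = 3/5 / (1 - 3/5)
  = 3/5 / (2/5)
  = 3/2.

3/2


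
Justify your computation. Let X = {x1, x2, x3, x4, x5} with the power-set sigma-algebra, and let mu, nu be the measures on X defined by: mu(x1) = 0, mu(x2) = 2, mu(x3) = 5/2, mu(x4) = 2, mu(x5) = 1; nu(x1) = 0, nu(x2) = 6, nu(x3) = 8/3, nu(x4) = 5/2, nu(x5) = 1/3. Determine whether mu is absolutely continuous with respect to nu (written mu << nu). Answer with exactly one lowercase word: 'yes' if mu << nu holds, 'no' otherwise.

mu << nu means: every nu-null measurable set is also mu-null; equivalently, for every atom x, if nu({x}) = 0 then mu({x}) = 0.
Checking each atom:
  x1: nu = 0, mu = 0 -> consistent with mu << nu.
  x2: nu = 6 > 0 -> no constraint.
  x3: nu = 8/3 > 0 -> no constraint.
  x4: nu = 5/2 > 0 -> no constraint.
  x5: nu = 1/3 > 0 -> no constraint.
No atom violates the condition. Therefore mu << nu.

yes


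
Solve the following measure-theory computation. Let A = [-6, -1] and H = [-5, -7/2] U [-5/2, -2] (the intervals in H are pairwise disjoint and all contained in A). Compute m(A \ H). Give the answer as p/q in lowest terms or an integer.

The ambient interval has length m(A) = -1 - (-6) = 5.
Since the holes are disjoint and sit inside A, by finite additivity
  m(H) = sum_i (b_i - a_i), and m(A \ H) = m(A) - m(H).
Computing the hole measures:
  m(H_1) = -7/2 - (-5) = 3/2.
  m(H_2) = -2 - (-5/2) = 1/2.
Summed: m(H) = 3/2 + 1/2 = 2.
So m(A \ H) = 5 - 2 = 3.

3


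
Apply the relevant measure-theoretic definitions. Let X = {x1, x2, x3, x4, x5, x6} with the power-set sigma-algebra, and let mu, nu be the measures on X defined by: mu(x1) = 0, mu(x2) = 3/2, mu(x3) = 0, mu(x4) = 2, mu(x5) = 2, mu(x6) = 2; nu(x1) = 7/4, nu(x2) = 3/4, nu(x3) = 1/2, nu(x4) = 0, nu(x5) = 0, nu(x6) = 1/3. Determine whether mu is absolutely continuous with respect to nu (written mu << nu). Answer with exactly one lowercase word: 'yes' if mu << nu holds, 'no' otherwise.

mu << nu means: every nu-null measurable set is also mu-null; equivalently, for every atom x, if nu({x}) = 0 then mu({x}) = 0.
Checking each atom:
  x1: nu = 7/4 > 0 -> no constraint.
  x2: nu = 3/4 > 0 -> no constraint.
  x3: nu = 1/2 > 0 -> no constraint.
  x4: nu = 0, mu = 2 > 0 -> violates mu << nu.
  x5: nu = 0, mu = 2 > 0 -> violates mu << nu.
  x6: nu = 1/3 > 0 -> no constraint.
The atom(s) x4, x5 violate the condition (nu = 0 but mu > 0). Therefore mu is NOT absolutely continuous w.r.t. nu.

no


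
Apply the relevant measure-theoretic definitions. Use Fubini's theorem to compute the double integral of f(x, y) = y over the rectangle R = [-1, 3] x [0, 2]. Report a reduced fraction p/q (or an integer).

f(x, y) is a tensor product of a function of x and a function of y, and both factors are bounded continuous (hence Lebesgue integrable) on the rectangle, so Fubini's theorem applies:
  integral_R f d(m x m) = (integral_a1^b1 1 dx) * (integral_a2^b2 y dy).
Inner integral in x: integral_{-1}^{3} 1 dx = (3^1 - (-1)^1)/1
  = 4.
Inner integral in y: integral_{0}^{2} y dy = (2^2 - 0^2)/2
  = 2.
Product: (4) * (2) = 8.

8


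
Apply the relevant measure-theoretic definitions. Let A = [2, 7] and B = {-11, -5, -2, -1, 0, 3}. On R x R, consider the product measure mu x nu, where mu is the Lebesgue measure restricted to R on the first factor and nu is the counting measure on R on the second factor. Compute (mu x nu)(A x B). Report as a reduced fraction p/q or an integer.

For a measurable rectangle A x B, the product measure satisfies
  (mu x nu)(A x B) = mu(A) * nu(B).
  mu(A) = 5.
  nu(B) = 6.
  (mu x nu)(A x B) = 5 * 6 = 30.

30


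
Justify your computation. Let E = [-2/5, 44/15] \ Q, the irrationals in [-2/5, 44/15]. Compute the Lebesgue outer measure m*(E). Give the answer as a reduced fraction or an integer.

The interval I = [-2/5, 44/15] has m(I) = 44/15 - (-2/5) = 10/3 (endpoints are measure-zero, so open/closed/half-open agree). Write I = (I cap Q) u (I \ Q). The rationals in I are countable, so m*(I cap Q) = 0 (cover each rational by intervals whose total length is arbitrarily small). By countable subadditivity m*(I) <= m*(I cap Q) + m*(I \ Q), hence m*(I \ Q) >= m(I) = 10/3. The reverse inequality m*(I \ Q) <= m*(I) = 10/3 is trivial since (I \ Q) is a subset of I. Therefore m*(I \ Q) = 10/3.

10/3


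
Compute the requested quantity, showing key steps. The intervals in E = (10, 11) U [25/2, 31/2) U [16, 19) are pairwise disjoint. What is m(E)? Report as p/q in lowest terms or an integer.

For pairwise disjoint intervals, m(union_i I_i) = sum_i m(I_i),
and m is invariant under swapping open/closed endpoints (single points have measure 0).
So m(E) = sum_i (b_i - a_i).
  I_1 has length 11 - 10 = 1.
  I_2 has length 31/2 - 25/2 = 3.
  I_3 has length 19 - 16 = 3.
Summing:
  m(E) = 1 + 3 + 3 = 7.

7


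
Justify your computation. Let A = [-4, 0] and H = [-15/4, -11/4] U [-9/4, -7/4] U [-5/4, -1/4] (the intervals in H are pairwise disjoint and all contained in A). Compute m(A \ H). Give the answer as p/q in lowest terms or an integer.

The ambient interval has length m(A) = 0 - (-4) = 4.
Since the holes are disjoint and sit inside A, by finite additivity
  m(H) = sum_i (b_i - a_i), and m(A \ H) = m(A) - m(H).
Computing the hole measures:
  m(H_1) = -11/4 - (-15/4) = 1.
  m(H_2) = -7/4 - (-9/4) = 1/2.
  m(H_3) = -1/4 - (-5/4) = 1.
Summed: m(H) = 1 + 1/2 + 1 = 5/2.
So m(A \ H) = 4 - 5/2 = 3/2.

3/2


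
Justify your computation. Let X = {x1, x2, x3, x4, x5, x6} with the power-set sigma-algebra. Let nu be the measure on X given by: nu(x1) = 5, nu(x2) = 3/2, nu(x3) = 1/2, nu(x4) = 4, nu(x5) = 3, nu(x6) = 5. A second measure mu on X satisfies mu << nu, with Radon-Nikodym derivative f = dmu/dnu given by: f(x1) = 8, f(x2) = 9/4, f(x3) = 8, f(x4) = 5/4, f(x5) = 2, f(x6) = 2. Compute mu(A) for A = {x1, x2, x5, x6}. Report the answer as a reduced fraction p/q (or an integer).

By the defining property of the Radon-Nikodym derivative, for every measurable set A,
  mu(A) = integral_A f dnu.
Since nu is a discrete measure concentrated on the atoms of X, the integral over A reduces to the sum
  mu(A) = sum_{x in A} f(x) * nu({x}).
Computing each term:
  x1: f(x1) * nu(x1) = 8 * 5 = 40.
  x2: f(x2) * nu(x2) = 9/4 * 3/2 = 27/8.
  x5: f(x5) * nu(x5) = 2 * 3 = 6.
  x6: f(x6) * nu(x6) = 2 * 5 = 10.
Summing: mu(A) = 40 + 27/8 + 6 + 10 = 475/8.

475/8


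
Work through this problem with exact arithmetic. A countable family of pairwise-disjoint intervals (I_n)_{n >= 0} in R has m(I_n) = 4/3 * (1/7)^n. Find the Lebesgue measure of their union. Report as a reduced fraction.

By countable additivity of the Lebesgue measure on pairwise disjoint measurable sets,
  m(union_{n >= 0} I_n) = sum_{n >= 0} m(I_n) = sum_{n >= 0} a * r^n,
  with a = 4/3 and r = 1/7.
Since 0 < r = 1/7 < 1, the geometric series converges:
  sum_{n >= 0} a * r^n = a / (1 - r).
  = 4/3 / (1 - 1/7)
  = 4/3 / (6/7)
  = 14/9.

14/9


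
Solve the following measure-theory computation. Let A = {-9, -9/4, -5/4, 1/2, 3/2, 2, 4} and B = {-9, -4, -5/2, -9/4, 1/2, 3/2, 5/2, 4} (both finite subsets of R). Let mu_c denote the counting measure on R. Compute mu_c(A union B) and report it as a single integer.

Counting measure on a finite set equals cardinality. By inclusion-exclusion, |A union B| = |A| + |B| - |A cap B|.
|A| = 7, |B| = 8, |A cap B| = 5.
So mu_c(A union B) = 7 + 8 - 5 = 10.

10


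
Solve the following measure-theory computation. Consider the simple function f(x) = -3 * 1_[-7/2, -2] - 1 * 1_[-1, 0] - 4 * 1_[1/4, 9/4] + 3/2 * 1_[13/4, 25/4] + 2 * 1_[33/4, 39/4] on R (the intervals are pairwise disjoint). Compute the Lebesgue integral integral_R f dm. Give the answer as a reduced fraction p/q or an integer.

For a simple function f = sum_i c_i * 1_{A_i} with disjoint A_i,
  integral f dm = sum_i c_i * m(A_i).
Lengths of the A_i:
  m(A_1) = -2 - (-7/2) = 3/2.
  m(A_2) = 0 - (-1) = 1.
  m(A_3) = 9/4 - 1/4 = 2.
  m(A_4) = 25/4 - 13/4 = 3.
  m(A_5) = 39/4 - 33/4 = 3/2.
Contributions c_i * m(A_i):
  (-3) * (3/2) = -9/2.
  (-1) * (1) = -1.
  (-4) * (2) = -8.
  (3/2) * (3) = 9/2.
  (2) * (3/2) = 3.
Total: -9/2 - 1 - 8 + 9/2 + 3 = -6.

-6


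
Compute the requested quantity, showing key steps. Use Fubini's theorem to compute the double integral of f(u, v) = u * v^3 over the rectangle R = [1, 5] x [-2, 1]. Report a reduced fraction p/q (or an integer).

f(u, v) is a tensor product of a function of u and a function of v, and both factors are bounded continuous (hence Lebesgue integrable) on the rectangle, so Fubini's theorem applies:
  integral_R f d(m x m) = (integral_a1^b1 u du) * (integral_a2^b2 v^3 dv).
Inner integral in u: integral_{1}^{5} u du = (5^2 - 1^2)/2
  = 12.
Inner integral in v: integral_{-2}^{1} v^3 dv = (1^4 - (-2)^4)/4
  = -15/4.
Product: (12) * (-15/4) = -45.

-45


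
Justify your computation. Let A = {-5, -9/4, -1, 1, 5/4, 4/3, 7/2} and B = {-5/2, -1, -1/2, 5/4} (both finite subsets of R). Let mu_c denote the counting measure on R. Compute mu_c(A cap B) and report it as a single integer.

Counting measure on a finite set equals cardinality. mu_c(A cap B) = |A cap B| (elements appearing in both).
Enumerating the elements of A that also lie in B gives 2 element(s).
So mu_c(A cap B) = 2.

2


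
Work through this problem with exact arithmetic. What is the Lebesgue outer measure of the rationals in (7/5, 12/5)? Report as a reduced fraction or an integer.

The set Q cap (7/5, 12/5) is countable (a subset of the countable set Q). Lebesgue outer measure of any countable set is 0: each singleton {q} has m*({q}) = 0, and by countable subadditivity m*(union_k {q_k}) <= sum_k m*({q_k}) = sum_k 0 = 0. The reverse inequality m*(E) >= 0 is automatic. So m*(Q cap (7/5, 12/5)) = 0.

0


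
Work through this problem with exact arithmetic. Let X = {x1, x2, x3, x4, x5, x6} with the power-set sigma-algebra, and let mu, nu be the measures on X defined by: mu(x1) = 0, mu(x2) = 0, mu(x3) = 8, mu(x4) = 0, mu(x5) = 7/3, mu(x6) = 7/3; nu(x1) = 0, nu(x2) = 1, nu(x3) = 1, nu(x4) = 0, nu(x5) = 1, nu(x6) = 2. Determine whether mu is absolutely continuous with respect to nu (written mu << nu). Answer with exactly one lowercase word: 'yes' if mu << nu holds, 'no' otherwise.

mu << nu means: every nu-null measurable set is also mu-null; equivalently, for every atom x, if nu({x}) = 0 then mu({x}) = 0.
Checking each atom:
  x1: nu = 0, mu = 0 -> consistent with mu << nu.
  x2: nu = 1 > 0 -> no constraint.
  x3: nu = 1 > 0 -> no constraint.
  x4: nu = 0, mu = 0 -> consistent with mu << nu.
  x5: nu = 1 > 0 -> no constraint.
  x6: nu = 2 > 0 -> no constraint.
No atom violates the condition. Therefore mu << nu.

yes


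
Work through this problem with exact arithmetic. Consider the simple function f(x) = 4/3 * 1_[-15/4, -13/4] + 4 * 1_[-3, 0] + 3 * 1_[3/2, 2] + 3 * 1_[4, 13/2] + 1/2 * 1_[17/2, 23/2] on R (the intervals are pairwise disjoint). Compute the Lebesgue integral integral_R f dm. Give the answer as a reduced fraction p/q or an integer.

For a simple function f = sum_i c_i * 1_{A_i} with disjoint A_i,
  integral f dm = sum_i c_i * m(A_i).
Lengths of the A_i:
  m(A_1) = -13/4 - (-15/4) = 1/2.
  m(A_2) = 0 - (-3) = 3.
  m(A_3) = 2 - 3/2 = 1/2.
  m(A_4) = 13/2 - 4 = 5/2.
  m(A_5) = 23/2 - 17/2 = 3.
Contributions c_i * m(A_i):
  (4/3) * (1/2) = 2/3.
  (4) * (3) = 12.
  (3) * (1/2) = 3/2.
  (3) * (5/2) = 15/2.
  (1/2) * (3) = 3/2.
Total: 2/3 + 12 + 3/2 + 15/2 + 3/2 = 139/6.

139/6


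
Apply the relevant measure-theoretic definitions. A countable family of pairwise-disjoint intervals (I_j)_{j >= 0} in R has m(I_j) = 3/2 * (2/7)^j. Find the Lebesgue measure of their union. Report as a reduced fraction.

By countable additivity of the Lebesgue measure on pairwise disjoint measurable sets,
  m(union_{j >= 0} I_j) = sum_{j >= 0} m(I_j) = sum_{j >= 0} a * r^j,
  with a = 3/2 and r = 2/7.
Since 0 < r = 2/7 < 1, the geometric series converges:
  sum_{j >= 0} a * r^j = a / (1 - r).
  = 3/2 / (1 - 2/7)
  = 3/2 / (5/7)
  = 21/10.

21/10


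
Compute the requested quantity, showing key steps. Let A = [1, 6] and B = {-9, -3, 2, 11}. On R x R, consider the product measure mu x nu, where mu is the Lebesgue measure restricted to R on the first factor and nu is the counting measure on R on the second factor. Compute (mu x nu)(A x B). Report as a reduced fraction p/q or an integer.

For a measurable rectangle A x B, the product measure satisfies
  (mu x nu)(A x B) = mu(A) * nu(B).
  mu(A) = 5.
  nu(B) = 4.
  (mu x nu)(A x B) = 5 * 4 = 20.

20


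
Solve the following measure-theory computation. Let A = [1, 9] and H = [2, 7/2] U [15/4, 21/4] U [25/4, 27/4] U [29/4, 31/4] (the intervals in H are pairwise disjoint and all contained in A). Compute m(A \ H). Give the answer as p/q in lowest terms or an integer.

The ambient interval has length m(A) = 9 - 1 = 8.
Since the holes are disjoint and sit inside A, by finite additivity
  m(H) = sum_i (b_i - a_i), and m(A \ H) = m(A) - m(H).
Computing the hole measures:
  m(H_1) = 7/2 - 2 = 3/2.
  m(H_2) = 21/4 - 15/4 = 3/2.
  m(H_3) = 27/4 - 25/4 = 1/2.
  m(H_4) = 31/4 - 29/4 = 1/2.
Summed: m(H) = 3/2 + 3/2 + 1/2 + 1/2 = 4.
So m(A \ H) = 8 - 4 = 4.

4


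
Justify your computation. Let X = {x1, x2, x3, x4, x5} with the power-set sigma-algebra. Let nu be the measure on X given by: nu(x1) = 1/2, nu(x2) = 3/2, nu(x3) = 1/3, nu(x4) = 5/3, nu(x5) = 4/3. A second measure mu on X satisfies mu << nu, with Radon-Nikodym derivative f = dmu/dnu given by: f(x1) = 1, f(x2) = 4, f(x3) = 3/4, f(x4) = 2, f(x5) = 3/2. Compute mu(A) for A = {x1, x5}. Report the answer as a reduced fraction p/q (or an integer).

By the defining property of the Radon-Nikodym derivative, for every measurable set A,
  mu(A) = integral_A f dnu.
Since nu is a discrete measure concentrated on the atoms of X, the integral over A reduces to the sum
  mu(A) = sum_{x in A} f(x) * nu({x}).
Computing each term:
  x1: f(x1) * nu(x1) = 1 * 1/2 = 1/2.
  x5: f(x5) * nu(x5) = 3/2 * 4/3 = 2.
Summing: mu(A) = 1/2 + 2 = 5/2.

5/2


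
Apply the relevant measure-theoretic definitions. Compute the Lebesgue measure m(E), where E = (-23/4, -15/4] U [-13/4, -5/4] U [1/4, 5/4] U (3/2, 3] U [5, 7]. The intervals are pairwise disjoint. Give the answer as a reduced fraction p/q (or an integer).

For pairwise disjoint intervals, m(union_i I_i) = sum_i m(I_i),
and m is invariant under swapping open/closed endpoints (single points have measure 0).
So m(E) = sum_i (b_i - a_i).
  I_1 has length -15/4 - (-23/4) = 2.
  I_2 has length -5/4 - (-13/4) = 2.
  I_3 has length 5/4 - 1/4 = 1.
  I_4 has length 3 - 3/2 = 3/2.
  I_5 has length 7 - 5 = 2.
Summing:
  m(E) = 2 + 2 + 1 + 3/2 + 2 = 17/2.

17/2


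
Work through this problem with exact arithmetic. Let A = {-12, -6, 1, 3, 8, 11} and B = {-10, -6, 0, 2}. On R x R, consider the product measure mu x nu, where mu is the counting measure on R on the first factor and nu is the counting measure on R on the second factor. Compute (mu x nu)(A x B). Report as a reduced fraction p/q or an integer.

For a measurable rectangle A x B, the product measure satisfies
  (mu x nu)(A x B) = mu(A) * nu(B).
  mu(A) = 6.
  nu(B) = 4.
  (mu x nu)(A x B) = 6 * 4 = 24.

24


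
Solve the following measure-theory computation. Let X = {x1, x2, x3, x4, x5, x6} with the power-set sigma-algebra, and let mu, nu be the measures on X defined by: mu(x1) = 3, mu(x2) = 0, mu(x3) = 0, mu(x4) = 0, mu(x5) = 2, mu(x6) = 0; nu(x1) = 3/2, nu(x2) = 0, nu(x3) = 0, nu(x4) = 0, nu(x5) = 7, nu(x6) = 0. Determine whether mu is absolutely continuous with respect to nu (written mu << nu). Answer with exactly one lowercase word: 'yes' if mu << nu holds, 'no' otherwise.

mu << nu means: every nu-null measurable set is also mu-null; equivalently, for every atom x, if nu({x}) = 0 then mu({x}) = 0.
Checking each atom:
  x1: nu = 3/2 > 0 -> no constraint.
  x2: nu = 0, mu = 0 -> consistent with mu << nu.
  x3: nu = 0, mu = 0 -> consistent with mu << nu.
  x4: nu = 0, mu = 0 -> consistent with mu << nu.
  x5: nu = 7 > 0 -> no constraint.
  x6: nu = 0, mu = 0 -> consistent with mu << nu.
No atom violates the condition. Therefore mu << nu.

yes


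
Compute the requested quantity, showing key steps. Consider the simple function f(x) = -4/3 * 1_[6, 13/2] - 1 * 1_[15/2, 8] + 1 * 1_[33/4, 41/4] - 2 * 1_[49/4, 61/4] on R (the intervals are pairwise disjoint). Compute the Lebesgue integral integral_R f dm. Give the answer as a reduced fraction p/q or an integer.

For a simple function f = sum_i c_i * 1_{A_i} with disjoint A_i,
  integral f dm = sum_i c_i * m(A_i).
Lengths of the A_i:
  m(A_1) = 13/2 - 6 = 1/2.
  m(A_2) = 8 - 15/2 = 1/2.
  m(A_3) = 41/4 - 33/4 = 2.
  m(A_4) = 61/4 - 49/4 = 3.
Contributions c_i * m(A_i):
  (-4/3) * (1/2) = -2/3.
  (-1) * (1/2) = -1/2.
  (1) * (2) = 2.
  (-2) * (3) = -6.
Total: -2/3 - 1/2 + 2 - 6 = -31/6.

-31/6


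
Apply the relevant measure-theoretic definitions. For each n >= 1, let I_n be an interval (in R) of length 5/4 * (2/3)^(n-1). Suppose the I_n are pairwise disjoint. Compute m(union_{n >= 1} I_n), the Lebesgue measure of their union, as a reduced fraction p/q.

By countable additivity of the Lebesgue measure on pairwise disjoint measurable sets,
  m(union_{n >= 1} I_n) = sum_{n >= 1} m(I_n) = sum_{n >= 1} a * r^(n-1),
  with a = 5/4 and r = 2/3.
Since 0 < r = 2/3 < 1, the geometric series converges:
  sum_{n >= 1} a * r^(n-1) = a / (1 - r).
  = 5/4 / (1 - 2/3)
  = 5/4 / (1/3)
  = 15/4.

15/4
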